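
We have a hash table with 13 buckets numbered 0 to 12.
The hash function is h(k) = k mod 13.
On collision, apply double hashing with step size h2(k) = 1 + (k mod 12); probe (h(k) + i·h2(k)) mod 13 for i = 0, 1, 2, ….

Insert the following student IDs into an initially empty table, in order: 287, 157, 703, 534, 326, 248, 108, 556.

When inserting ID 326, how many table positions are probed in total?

2

287 hashes to 1; slot 1 is free -> place at 1.
157 hashes to 1, h2=2; 1 taken -> place at 3.
703 hashes to 1, h2=8; 1 taken -> place at 9.
534 hashes to 1, h2=7; 1 taken -> place at 8.
326 hashes to 1, h2=3; 1 taken -> place at 4.
248 hashes to 1, h2=9; 1 taken -> place at 10.
108 hashes to 4, h2=1; 4 taken -> place at 5.
556 hashes to 10, h2=5; 10 taken -> place at 2.
Table: [-, 287, 556, 157, 326, 108, -, -, 534, 703, 248, -, -]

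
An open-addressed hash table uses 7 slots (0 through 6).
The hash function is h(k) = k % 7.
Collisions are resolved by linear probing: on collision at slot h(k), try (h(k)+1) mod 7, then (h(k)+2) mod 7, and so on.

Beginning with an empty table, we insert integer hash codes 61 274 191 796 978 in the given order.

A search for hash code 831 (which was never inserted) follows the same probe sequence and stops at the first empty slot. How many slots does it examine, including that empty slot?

6

61 hashes to 5; slot 5 is free → place at 5.
274 hashes to 1; slot 1 is free → place at 1.
191 hashes to 2; slot 2 is free → place at 2.
796 hashes to 5; 5 taken → place at 6.
978 hashes to 5; 5,6 taken → place at 0.
Table: [978, 274, 191, -, -, 61, 796]
Lookup 831: h=5, probe 5,6,0,1,2,3 → slot 3 empty, not found.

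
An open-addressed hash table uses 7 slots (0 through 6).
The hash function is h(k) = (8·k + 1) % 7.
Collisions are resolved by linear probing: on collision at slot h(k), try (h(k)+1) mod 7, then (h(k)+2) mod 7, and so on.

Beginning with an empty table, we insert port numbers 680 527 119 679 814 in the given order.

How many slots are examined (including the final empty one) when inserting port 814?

680 hashes to 2; slot 2 is free → place at 2.
527 hashes to 3; slot 3 is free → place at 3.
119 hashes to 1; slot 1 is free → place at 1.
679 hashes to 1; 1,2,3 taken → place at 4.
814 hashes to 3; 3,4 taken → place at 5.
Table: [∅, 119, 680, 527, 679, 814, ∅]

3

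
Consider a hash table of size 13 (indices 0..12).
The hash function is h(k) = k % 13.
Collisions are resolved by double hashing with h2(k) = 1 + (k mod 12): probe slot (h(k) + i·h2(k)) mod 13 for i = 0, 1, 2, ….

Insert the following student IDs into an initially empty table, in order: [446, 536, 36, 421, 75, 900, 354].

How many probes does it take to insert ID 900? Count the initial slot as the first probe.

4

446: h=4 => slot 4
536: h=3 => slot 3
36: h=10 => slot 10
421: h=5 => slot 5
75: h=10, h2=4, probe 10,1 => slot 1
900: h=3, h2=1, probe 3,4,5,6 => slot 6
354: h=3, h2=7, probe 3,10,4,11 => slot 11
Table: [—, 75, —, 536, 446, 421, 900, —, —, —, 36, 354, —]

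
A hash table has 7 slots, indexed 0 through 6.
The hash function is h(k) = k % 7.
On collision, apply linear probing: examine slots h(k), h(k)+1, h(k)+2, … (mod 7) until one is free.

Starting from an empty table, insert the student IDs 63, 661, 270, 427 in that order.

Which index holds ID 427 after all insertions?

1

Insert 63: h=0, slot 0 empty => index 0.
Insert 661: h=3, slot 3 empty => index 3.
Insert 270: h=4, slot 4 empty => index 4.
Insert 427: h=0, slot 0 occupied => index 1.
Table: [63, 427, _, 661, 270, _, _]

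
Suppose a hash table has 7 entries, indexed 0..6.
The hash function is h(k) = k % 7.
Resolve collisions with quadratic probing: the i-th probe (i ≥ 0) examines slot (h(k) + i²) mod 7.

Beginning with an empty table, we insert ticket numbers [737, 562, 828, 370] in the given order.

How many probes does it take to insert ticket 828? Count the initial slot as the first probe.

3

737: h=2 => slot 2
562: h=2, probe 2,3 => slot 3
828: h=2, probe 2,3,6 => slot 6
370: h=6, probe 6,0 => slot 0
Table: [370, -, 737, 562, -, -, 828]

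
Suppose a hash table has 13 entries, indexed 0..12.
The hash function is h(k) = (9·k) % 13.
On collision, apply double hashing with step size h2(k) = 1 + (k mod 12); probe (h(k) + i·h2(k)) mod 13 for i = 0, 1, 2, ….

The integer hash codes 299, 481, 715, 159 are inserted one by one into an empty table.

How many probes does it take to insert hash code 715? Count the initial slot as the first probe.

2

299 hashes to 0; slot 0 is free => place at 0.
481 hashes to 0, h2=2; 0 taken => place at 2.
715 hashes to 0, h2=8; 0 taken => place at 8.
159 hashes to 1; slot 1 is free => place at 1.
Table: [299, 159, 481, -, -, -, -, -, 715, -, -, -, -]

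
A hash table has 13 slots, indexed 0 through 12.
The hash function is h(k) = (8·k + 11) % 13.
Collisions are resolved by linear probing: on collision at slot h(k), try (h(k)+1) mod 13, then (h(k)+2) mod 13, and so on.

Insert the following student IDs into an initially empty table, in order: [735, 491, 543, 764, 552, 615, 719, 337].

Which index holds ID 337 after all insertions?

6

735: h=2 -> slot 2
491: h=0 -> slot 0
543: h=0, probe 0,1 -> slot 1
764: h=0, probe 0,1,2,3 -> slot 3
552: h=7 -> slot 7
615: h=4 -> slot 4
719: h=4, probe 4,5 -> slot 5
337: h=3, probe 3,4,5,6 -> slot 6
Table: [491, 543, 735, 764, 615, 719, 337, 552, —, —, —, —, —]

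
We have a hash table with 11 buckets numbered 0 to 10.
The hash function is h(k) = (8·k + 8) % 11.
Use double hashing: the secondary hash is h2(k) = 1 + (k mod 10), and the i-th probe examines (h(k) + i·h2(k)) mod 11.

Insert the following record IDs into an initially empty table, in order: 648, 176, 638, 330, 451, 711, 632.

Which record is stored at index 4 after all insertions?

Insert 648: h=0, slot 0 empty => index 0.
Insert 176: h=8, slot 8 empty => index 8.
Insert 638: h=8, h2=9, slot 8 occupied => index 6.
Insert 330: h=8, h2=1, slot 8 occupied => index 9.
Insert 451: h=8, h2=2, slot 8 occupied => index 10.
Insert 711: h=9, h2=2, slots 9,0 occupied => index 2.
Insert 632: h=4, slot 4 empty => index 4.
Table: [648, _, 711, _, 632, _, 638, _, 176, 330, 451]

632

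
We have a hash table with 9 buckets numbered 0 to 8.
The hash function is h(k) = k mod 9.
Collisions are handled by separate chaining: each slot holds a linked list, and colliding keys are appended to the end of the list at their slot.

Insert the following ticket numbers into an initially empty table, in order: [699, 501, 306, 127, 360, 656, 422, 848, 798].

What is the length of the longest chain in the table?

699 -> bucket 6
501 -> bucket 6 (collision)
306 -> bucket 0
127 -> bucket 1
360 -> bucket 0 (collision)
656 -> bucket 8
422 -> bucket 8 (collision)
848 -> bucket 2
798 -> bucket 6 (collision)
Final buckets:
0: 306 -> 360
1: 127
2: 848
3: ∅
4: ∅
5: ∅
6: 699 -> 501 -> 798
7: ∅
8: 656 -> 422

3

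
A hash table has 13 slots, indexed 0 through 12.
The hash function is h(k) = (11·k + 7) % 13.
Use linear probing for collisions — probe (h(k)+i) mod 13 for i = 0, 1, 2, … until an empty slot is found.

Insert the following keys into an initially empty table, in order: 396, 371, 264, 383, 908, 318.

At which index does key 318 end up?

Insert 396: h=8, slot 8 empty -> index 8.
Insert 371: h=6, slot 6 empty -> index 6.
Insert 264: h=12, slot 12 empty -> index 12.
Insert 383: h=8, slot 8 occupied -> index 9.
Insert 908: h=11, slot 11 empty -> index 11.
Insert 318: h=8, slots 8,9 occupied -> index 10.
Table: [., ., ., ., ., ., 371, ., 396, 383, 318, 908, 264]

10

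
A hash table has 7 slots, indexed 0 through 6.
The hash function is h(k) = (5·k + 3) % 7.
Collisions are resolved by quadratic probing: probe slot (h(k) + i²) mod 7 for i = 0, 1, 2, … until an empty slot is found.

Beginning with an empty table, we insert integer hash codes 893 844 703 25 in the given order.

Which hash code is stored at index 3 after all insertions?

893: h=2 => slot 2
844: h=2, probe 2,3 => slot 3
703: h=4 => slot 4
25: h=2, probe 2,3,6 => slot 6
Table: [-, -, 893, 844, 703, -, 25]

844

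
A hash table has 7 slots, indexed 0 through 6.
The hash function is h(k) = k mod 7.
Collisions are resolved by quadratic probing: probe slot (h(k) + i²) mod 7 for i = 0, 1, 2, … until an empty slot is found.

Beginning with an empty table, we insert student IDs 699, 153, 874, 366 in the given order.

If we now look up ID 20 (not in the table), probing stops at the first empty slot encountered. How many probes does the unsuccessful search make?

4

699: h=6 -> slot 6
153: h=6, probe 6,0 -> slot 0
874: h=6, probe 6,0,3 -> slot 3
366: h=2 -> slot 2
Table: [153, ., 366, 874, ., ., 699]
Lookup 20: h=6, probe 6,0,3,1 → slot 1 empty, not found.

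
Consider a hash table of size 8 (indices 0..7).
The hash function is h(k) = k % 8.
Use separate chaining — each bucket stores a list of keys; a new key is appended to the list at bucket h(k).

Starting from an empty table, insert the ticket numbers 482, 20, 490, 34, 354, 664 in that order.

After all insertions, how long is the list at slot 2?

4

482 -> bucket 2
20 -> bucket 4
490 -> bucket 2 (collision)
34 -> bucket 2 (collision)
354 -> bucket 2 (collision)
664 -> bucket 0
Final buckets:
0: 664
1: -
2: 482 -> 490 -> 34 -> 354
3: -
4: 20
5: -
6: -
7: -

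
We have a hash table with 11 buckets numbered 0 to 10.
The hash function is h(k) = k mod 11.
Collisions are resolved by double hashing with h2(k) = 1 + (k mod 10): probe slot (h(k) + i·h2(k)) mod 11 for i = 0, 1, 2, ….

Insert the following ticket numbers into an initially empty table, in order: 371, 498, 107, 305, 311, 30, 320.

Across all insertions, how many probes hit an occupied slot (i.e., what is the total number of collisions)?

371 hashes to 8; slot 8 is free => place at 8.
498 hashes to 3; slot 3 is free => place at 3.
107 hashes to 8, h2=8; 8 taken => place at 5.
305 hashes to 8, h2=6; 8,3 taken => place at 9.
311 hashes to 3, h2=2; 3,5 taken => place at 7.
30 hashes to 8, h2=1; 8,9 taken => place at 10.
320 hashes to 1; slot 1 is free => place at 1.
Table: [-, 320, -, 498, -, 107, -, 311, 371, 305, 30]

7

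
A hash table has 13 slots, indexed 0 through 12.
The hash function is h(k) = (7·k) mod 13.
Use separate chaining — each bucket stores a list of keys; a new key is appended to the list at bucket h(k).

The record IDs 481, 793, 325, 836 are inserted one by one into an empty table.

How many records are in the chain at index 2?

Insert 481: h=0, bucket 0 empty -> new chain.
Insert 793: h=0, bucket 0 nonempty -> append to chain.
Insert 325: h=0, bucket 0 nonempty -> append to chain.
Insert 836: h=2, bucket 2 empty -> new chain.
Final buckets:
0: 481 -> 793 -> 325
1: -
2: 836
3: -
4: -
5: -
6: -
7: -
8: -
9: -
10: -
11: -
12: -

1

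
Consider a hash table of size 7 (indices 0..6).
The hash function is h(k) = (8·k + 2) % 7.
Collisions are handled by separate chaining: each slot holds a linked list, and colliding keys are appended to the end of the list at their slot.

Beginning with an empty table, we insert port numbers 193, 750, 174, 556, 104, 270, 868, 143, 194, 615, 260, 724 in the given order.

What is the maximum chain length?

193 -> bucket 6
750 -> bucket 3
174 -> bucket 1
556 -> bucket 5
104 -> bucket 1 (collision)
270 -> bucket 6 (collision)
868 -> bucket 2
143 -> bucket 5 (collision)
194 -> bucket 0
615 -> bucket 1 (collision)
260 -> bucket 3 (collision)
724 -> bucket 5 (collision)
Final buckets:
0: 194
1: 174 -> 104 -> 615
2: 868
3: 750 -> 260
4: _
5: 556 -> 143 -> 724
6: 193 -> 270

3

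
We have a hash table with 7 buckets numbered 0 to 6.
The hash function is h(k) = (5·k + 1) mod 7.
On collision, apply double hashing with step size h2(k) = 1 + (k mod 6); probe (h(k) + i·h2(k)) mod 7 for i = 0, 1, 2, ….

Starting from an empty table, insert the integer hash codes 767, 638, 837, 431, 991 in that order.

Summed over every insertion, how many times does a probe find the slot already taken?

767 hashes to 0; slot 0 is free → place at 0.
638 hashes to 6; slot 6 is free → place at 6.
837 hashes to 0, h2=4; 0 taken → place at 4.
431 hashes to 0, h2=6; 0,6 taken → place at 5.
991 hashes to 0, h2=2; 0 taken → place at 2.
Table: [767, ∅, 991, ∅, 837, 431, 638]

4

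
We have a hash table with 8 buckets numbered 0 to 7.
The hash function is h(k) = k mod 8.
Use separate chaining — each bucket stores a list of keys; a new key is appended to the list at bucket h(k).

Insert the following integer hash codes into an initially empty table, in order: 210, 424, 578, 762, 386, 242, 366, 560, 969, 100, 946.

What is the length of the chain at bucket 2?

6

210 -> bucket 2
424 -> bucket 0
578 -> bucket 2 (collision)
762 -> bucket 2 (collision)
386 -> bucket 2 (collision)
242 -> bucket 2 (collision)
366 -> bucket 6
560 -> bucket 0 (collision)
969 -> bucket 1
100 -> bucket 4
946 -> bucket 2 (collision)
Final buckets:
0: 424 -> 560
1: 969
2: 210 -> 578 -> 762 -> 386 -> 242 -> 946
3: —
4: 100
5: —
6: 366
7: —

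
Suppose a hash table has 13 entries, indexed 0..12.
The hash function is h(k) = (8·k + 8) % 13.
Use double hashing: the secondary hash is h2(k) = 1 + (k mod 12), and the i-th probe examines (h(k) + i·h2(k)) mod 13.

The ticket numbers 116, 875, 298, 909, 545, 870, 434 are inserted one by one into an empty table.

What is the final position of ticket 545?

6

Insert 116: h=0, slot 0 empty -> index 0.
Insert 875: h=1, slot 1 empty -> index 1.
Insert 298: h=0, h2=11, slot 0 occupied -> index 11.
Insert 909: h=0, h2=10, slot 0 occupied -> index 10.
Insert 545: h=0, h2=6, slot 0 occupied -> index 6.
Insert 870: h=0, h2=7, slot 0 occupied -> index 7.
Insert 434: h=9, slot 9 empty -> index 9.
Table: [116, 875, ∅, ∅, ∅, ∅, 545, 870, ∅, 434, 909, 298, ∅]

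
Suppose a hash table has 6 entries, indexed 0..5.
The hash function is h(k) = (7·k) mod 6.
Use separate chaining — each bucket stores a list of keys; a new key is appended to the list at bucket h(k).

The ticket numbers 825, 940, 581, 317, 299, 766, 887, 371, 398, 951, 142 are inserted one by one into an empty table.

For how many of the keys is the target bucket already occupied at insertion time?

7

Insert 825: h=3, bucket 3 empty -> new chain.
Insert 940: h=4, bucket 4 empty -> new chain.
Insert 581: h=5, bucket 5 empty -> new chain.
Insert 317: h=5, bucket 5 nonempty -> append to chain.
Insert 299: h=5, bucket 5 nonempty -> append to chain.
Insert 766: h=4, bucket 4 nonempty -> append to chain.
Insert 887: h=5, bucket 5 nonempty -> append to chain.
Insert 371: h=5, bucket 5 nonempty -> append to chain.
Insert 398: h=2, bucket 2 empty -> new chain.
Insert 951: h=3, bucket 3 nonempty -> append to chain.
Insert 142: h=4, bucket 4 nonempty -> append to chain.
Final buckets:
0: -
1: -
2: 398
3: 825 -> 951
4: 940 -> 766 -> 142
5: 581 -> 317 -> 299 -> 887 -> 371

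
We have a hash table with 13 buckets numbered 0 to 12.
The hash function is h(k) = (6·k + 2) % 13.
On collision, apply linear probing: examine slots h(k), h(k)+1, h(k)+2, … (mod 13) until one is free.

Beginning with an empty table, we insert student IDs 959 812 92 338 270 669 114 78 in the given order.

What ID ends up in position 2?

959 hashes to 10; slot 10 is free → place at 10.
812 hashes to 12; slot 12 is free → place at 12.
92 hashes to 8; slot 8 is free → place at 8.
338 hashes to 2; slot 2 is free → place at 2.
270 hashes to 10; 10 taken → place at 11.
669 hashes to 12; 12 taken → place at 0.
114 hashes to 10; 10,11,12,0 taken → place at 1.
78 hashes to 2; 2 taken → place at 3.
Table: [669, 114, 338, 78, -, -, -, -, 92, -, 959, 270, 812]

338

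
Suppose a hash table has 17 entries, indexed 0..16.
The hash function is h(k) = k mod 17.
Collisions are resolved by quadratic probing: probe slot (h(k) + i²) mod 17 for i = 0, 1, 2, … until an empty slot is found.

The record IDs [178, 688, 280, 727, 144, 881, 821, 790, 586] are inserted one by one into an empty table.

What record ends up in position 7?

178 hashes to 8; slot 8 is free -> place at 8.
688 hashes to 8; 8 taken -> place at 9.
280 hashes to 8; 8,9 taken -> place at 12.
727 hashes to 13; slot 13 is free -> place at 13.
144 hashes to 8; 8,9,12 taken -> place at 0.
881 hashes to 14; slot 14 is free -> place at 14.
821 hashes to 5; slot 5 is free -> place at 5.
790 hashes to 8; 8,9,12,0 taken -> place at 7.
586 hashes to 8; 8,9,12,0,7 taken -> place at 16.
Table: [144, _, _, _, _, 821, _, 790, 178, 688, _, _, 280, 727, 881, _, 586]

790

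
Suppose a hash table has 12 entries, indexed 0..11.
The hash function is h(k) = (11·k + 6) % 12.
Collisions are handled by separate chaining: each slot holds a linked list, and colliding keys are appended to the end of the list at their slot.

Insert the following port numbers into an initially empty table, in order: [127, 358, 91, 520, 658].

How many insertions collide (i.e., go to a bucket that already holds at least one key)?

2

Insert 127: h=11, bucket 11 empty -> new chain.
Insert 358: h=8, bucket 8 empty -> new chain.
Insert 91: h=11, bucket 11 nonempty -> append to chain.
Insert 520: h=2, bucket 2 empty -> new chain.
Insert 658: h=8, bucket 8 nonempty -> append to chain.
Final buckets:
0: ∅
1: ∅
2: 520
3: ∅
4: ∅
5: ∅
6: ∅
7: ∅
8: 358 -> 658
9: ∅
10: ∅
11: 127 -> 91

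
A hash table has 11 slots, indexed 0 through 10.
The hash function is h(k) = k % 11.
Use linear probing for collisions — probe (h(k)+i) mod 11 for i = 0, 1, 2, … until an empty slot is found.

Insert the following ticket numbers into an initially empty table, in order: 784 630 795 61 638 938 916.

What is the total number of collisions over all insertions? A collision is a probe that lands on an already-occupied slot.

12

784: h=3 -> slot 3
630: h=3, probe 3,4 -> slot 4
795: h=3, probe 3,4,5 -> slot 5
61: h=6 -> slot 6
638: h=0 -> slot 0
938: h=3, probe 3,4,5,6,7 -> slot 7
916: h=3, probe 3,4,5,6,7,8 -> slot 8
Table: [638, ., ., 784, 630, 795, 61, 938, 916, ., .]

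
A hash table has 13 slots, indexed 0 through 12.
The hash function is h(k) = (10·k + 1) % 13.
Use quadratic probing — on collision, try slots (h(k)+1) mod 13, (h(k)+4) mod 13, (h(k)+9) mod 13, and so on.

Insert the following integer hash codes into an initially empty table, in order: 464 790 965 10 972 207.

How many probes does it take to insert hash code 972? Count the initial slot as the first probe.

3

464 hashes to 0; slot 0 is free => place at 0.
790 hashes to 10; slot 10 is free => place at 10.
965 hashes to 5; slot 5 is free => place at 5.
10 hashes to 10; 10 taken => place at 11.
972 hashes to 10; 10,11 taken => place at 1.
207 hashes to 4; slot 4 is free => place at 4.
Table: [464, 972, -, -, 207, 965, -, -, -, -, 790, 10, -]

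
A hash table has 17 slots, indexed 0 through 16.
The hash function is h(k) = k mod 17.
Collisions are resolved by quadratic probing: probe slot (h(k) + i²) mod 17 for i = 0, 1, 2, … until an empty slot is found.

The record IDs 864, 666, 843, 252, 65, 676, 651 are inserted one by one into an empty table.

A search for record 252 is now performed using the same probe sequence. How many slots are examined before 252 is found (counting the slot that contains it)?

864: h=14 -> slot 14
666: h=3 -> slot 3
843: h=10 -> slot 10
252: h=14, probe 14,15 -> slot 15
65: h=14, probe 14,15,1 -> slot 1
676: h=13 -> slot 13
651: h=5 -> slot 5
Table: [_, 65, _, 666, _, 651, _, _, _, _, 843, _, _, 676, 864, 252, _]
Lookup 252: h=14, probe 14,15 → found at 15.

2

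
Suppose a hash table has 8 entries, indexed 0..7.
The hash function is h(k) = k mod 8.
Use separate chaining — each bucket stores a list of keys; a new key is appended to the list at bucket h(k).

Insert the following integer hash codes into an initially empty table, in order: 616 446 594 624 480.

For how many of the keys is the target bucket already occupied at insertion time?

616 → bucket 0
446 → bucket 6
594 → bucket 2
624 → bucket 0 (collision)
480 → bucket 0 (collision)
Final buckets:
0: 616 -> 624 -> 480
1: ∅
2: 594
3: ∅
4: ∅
5: ∅
6: 446
7: ∅

2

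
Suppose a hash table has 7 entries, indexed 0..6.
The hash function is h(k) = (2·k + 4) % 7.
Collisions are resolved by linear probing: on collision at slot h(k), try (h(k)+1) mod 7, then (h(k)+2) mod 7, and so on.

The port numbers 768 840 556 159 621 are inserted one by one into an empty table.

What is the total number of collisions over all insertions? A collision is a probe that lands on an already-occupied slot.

768: h=0 -> slot 0
840: h=4 -> slot 4
556: h=3 -> slot 3
159: h=0, probe 0,1 -> slot 1
621: h=0, probe 0,1,2 -> slot 2
Table: [768, 159, 621, 556, 840, —, —]

3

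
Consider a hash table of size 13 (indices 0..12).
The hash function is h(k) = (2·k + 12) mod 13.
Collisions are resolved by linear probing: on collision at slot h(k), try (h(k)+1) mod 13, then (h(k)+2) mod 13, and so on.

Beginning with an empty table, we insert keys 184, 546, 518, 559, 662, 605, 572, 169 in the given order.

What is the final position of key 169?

4

Insert 184: h=3, slot 3 empty -> index 3.
Insert 546: h=12, slot 12 empty -> index 12.
Insert 518: h=8, slot 8 empty -> index 8.
Insert 559: h=12, slot 12 occupied -> index 0.
Insert 662: h=10, slot 10 empty -> index 10.
Insert 605: h=0, slot 0 occupied -> index 1.
Insert 572: h=12, slots 12,0,1 occupied -> index 2.
Insert 169: h=12, slots 12,0,1,2,3 occupied -> index 4.
Table: [559, 605, 572, 184, 169, _, _, _, 518, _, 662, _, 546]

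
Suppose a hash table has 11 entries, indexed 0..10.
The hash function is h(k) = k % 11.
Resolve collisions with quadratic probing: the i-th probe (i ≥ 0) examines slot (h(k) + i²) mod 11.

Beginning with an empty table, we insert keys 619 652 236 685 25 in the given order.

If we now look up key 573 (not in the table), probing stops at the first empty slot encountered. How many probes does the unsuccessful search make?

2

619 hashes to 3; slot 3 is free -> place at 3.
652 hashes to 3; 3 taken -> place at 4.
236 hashes to 5; slot 5 is free -> place at 5.
685 hashes to 3; 3,4 taken -> place at 7.
25 hashes to 3; 3,4,7 taken -> place at 1.
Table: [_, 25, _, 619, 652, 236, _, 685, _, _, _]
Lookup 573: h=1, probe 1,2 → slot 2 empty, not found.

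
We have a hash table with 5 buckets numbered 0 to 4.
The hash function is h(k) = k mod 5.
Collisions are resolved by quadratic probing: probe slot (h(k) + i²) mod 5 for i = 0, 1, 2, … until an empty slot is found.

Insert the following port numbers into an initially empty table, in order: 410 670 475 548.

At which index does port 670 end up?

410 hashes to 0; slot 0 is free → place at 0.
670 hashes to 0; 0 taken → place at 1.
475 hashes to 0; 0,1 taken → place at 4.
548 hashes to 3; slot 3 is free → place at 3.
Table: [410, 670, ., 548, 475]

1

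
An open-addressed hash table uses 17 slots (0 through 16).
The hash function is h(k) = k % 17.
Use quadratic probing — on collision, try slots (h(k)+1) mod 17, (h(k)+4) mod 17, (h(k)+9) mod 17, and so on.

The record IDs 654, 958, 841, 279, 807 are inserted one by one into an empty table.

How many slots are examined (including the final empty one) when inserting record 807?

Insert 654: h=8, slot 8 empty => index 8.
Insert 958: h=6, slot 6 empty => index 6.
Insert 841: h=8, slot 8 occupied => index 9.
Insert 279: h=7, slot 7 empty => index 7.
Insert 807: h=8, slots 8,9 occupied => index 12.
Table: [., ., ., ., ., ., 958, 279, 654, 841, ., ., 807, ., ., ., .]

3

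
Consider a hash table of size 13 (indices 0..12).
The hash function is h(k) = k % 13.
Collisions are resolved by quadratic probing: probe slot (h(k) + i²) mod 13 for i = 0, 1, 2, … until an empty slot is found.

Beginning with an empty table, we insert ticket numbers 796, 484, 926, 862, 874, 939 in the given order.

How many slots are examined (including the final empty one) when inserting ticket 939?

5

796: h=3 -> slot 3
484: h=3, probe 3,4 -> slot 4
926: h=3, probe 3,4,7 -> slot 7
862: h=4, probe 4,5 -> slot 5
874: h=3, probe 3,4,7,12 -> slot 12
939: h=3, probe 3,4,7,12,6 -> slot 6
Table: [_, _, _, 796, 484, 862, 939, 926, _, _, _, _, 874]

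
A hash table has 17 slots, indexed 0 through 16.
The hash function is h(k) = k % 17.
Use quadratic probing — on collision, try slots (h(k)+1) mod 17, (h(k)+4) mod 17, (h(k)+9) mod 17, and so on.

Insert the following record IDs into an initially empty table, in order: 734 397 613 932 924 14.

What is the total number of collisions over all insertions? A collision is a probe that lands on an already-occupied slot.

734: h=3 → slot 3
397: h=6 → slot 6
613: h=1 → slot 1
932: h=14 → slot 14
924: h=6, probe 6,7 → slot 7
14: h=14, probe 14,15 → slot 15
Table: [., 613, ., 734, ., ., 397, 924, ., ., ., ., ., ., 932, 14, .]

2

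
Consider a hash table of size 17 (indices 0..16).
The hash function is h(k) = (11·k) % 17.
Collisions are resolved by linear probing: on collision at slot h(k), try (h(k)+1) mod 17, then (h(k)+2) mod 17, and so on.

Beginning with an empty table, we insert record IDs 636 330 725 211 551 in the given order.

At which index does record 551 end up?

636 hashes to 9; slot 9 is free => place at 9.
330 hashes to 9; 9 taken => place at 10.
725 hashes to 2; slot 2 is free => place at 2.
211 hashes to 9; 9,10 taken => place at 11.
551 hashes to 9; 9,10,11 taken => place at 12.
Table: [_, _, 725, _, _, _, _, _, _, 636, 330, 211, 551, _, _, _, _]

12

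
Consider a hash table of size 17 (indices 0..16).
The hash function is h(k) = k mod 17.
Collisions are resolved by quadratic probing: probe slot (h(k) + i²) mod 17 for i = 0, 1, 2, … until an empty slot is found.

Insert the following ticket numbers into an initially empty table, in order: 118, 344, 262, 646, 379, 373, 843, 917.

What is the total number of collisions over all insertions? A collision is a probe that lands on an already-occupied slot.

5

Insert 118: h=16, slot 16 empty -> index 16.
Insert 344: h=4, slot 4 empty -> index 4.
Insert 262: h=7, slot 7 empty -> index 7.
Insert 646: h=0, slot 0 empty -> index 0.
Insert 379: h=5, slot 5 empty -> index 5.
Insert 373: h=16, slots 16,0 occupied -> index 3.
Insert 843: h=10, slot 10 empty -> index 10.
Insert 917: h=16, slots 16,0,3 occupied -> index 8.
Table: [646, ∅, ∅, 373, 344, 379, ∅, 262, 917, ∅, 843, ∅, ∅, ∅, ∅, ∅, 118]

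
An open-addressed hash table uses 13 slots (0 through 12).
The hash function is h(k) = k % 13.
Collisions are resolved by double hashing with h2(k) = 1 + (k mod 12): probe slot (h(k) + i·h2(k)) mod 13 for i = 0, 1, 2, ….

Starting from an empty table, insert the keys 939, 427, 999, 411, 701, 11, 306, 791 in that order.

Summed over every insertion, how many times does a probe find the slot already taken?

Insert 939: h=3, slot 3 empty => index 3.
Insert 427: h=11, slot 11 empty => index 11.
Insert 999: h=11, h2=4, slot 11 occupied => index 2.
Insert 411: h=8, slot 8 empty => index 8.
Insert 701: h=12, slot 12 empty => index 12.
Insert 11: h=11, h2=12, slot 11 occupied => index 10.
Insert 306: h=7, slot 7 empty => index 7.
Insert 791: h=11, h2=12, slots 11,10 occupied => index 9.
Table: [-, -, 999, 939, -, -, -, 306, 411, 791, 11, 427, 701]

4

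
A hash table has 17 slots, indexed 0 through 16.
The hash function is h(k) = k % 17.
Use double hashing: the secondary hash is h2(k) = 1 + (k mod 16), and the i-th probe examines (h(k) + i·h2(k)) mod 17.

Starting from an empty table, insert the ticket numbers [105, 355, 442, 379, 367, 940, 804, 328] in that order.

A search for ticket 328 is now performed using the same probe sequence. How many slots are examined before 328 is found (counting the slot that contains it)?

105: h=3 => slot 3
355: h=15 => slot 15
442: h=0 => slot 0
379: h=5 => slot 5
367: h=10 => slot 10
940: h=5, h2=13, probe 5,1 => slot 1
804: h=5, h2=5, probe 5,10,15,3,8 => slot 8
328: h=5, h2=9, probe 5,14 => slot 14
Table: [442, 940, ∅, 105, ∅, 379, ∅, ∅, 804, ∅, 367, ∅, ∅, ∅, 328, 355, ∅]
Lookup 328: h=5, h2=9, probe 5,14 → found at 14.

2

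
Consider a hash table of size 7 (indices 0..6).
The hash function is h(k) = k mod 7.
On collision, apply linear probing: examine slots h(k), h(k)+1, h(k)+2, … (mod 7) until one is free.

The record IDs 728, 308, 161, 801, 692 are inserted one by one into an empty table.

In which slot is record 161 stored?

Insert 728: h=0, slot 0 empty => index 0.
Insert 308: h=0, slot 0 occupied => index 1.
Insert 161: h=0, slots 0,1 occupied => index 2.
Insert 801: h=3, slot 3 empty => index 3.
Insert 692: h=6, slot 6 empty => index 6.
Table: [728, 308, 161, 801, —, —, 692]

2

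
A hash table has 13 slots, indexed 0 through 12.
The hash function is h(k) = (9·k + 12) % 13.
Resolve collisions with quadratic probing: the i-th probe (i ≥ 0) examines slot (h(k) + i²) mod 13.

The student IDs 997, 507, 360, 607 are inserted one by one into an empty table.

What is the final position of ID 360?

3

Insert 997: h=2, slot 2 empty → index 2.
Insert 507: h=12, slot 12 empty → index 12.
Insert 360: h=2, slot 2 occupied → index 3.
Insert 607: h=2, slots 2,3 occupied → index 6.
Table: [., ., 997, 360, ., ., 607, ., ., ., ., ., 507]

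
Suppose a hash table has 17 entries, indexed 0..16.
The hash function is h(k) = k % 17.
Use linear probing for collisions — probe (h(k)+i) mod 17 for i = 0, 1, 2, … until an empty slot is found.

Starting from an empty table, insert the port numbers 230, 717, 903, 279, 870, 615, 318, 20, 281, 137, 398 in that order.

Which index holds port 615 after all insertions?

Insert 230: h=9, slot 9 empty → index 9.
Insert 717: h=3, slot 3 empty → index 3.
Insert 903: h=2, slot 2 empty → index 2.
Insert 279: h=7, slot 7 empty → index 7.
Insert 870: h=3, slot 3 occupied → index 4.
Insert 615: h=3, slots 3,4 occupied → index 5.
Insert 318: h=12, slot 12 empty → index 12.
Insert 20: h=3, slots 3,4,5 occupied → index 6.
Insert 281: h=9, slot 9 occupied → index 10.
Insert 137: h=1, slot 1 empty → index 1.
Insert 398: h=7, slot 7 occupied → index 8.
Table: [∅, 137, 903, 717, 870, 615, 20, 279, 398, 230, 281, ∅, 318, ∅, ∅, ∅, ∅]

5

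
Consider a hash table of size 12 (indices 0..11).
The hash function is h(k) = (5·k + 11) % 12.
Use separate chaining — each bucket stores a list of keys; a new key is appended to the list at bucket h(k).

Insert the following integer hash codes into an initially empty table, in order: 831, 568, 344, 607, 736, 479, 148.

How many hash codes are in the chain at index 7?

831 → bucket 2
568 → bucket 7
344 → bucket 3
607 → bucket 10
736 → bucket 7 (collision)
479 → bucket 6
148 → bucket 7 (collision)
Final buckets:
0: .
1: .
2: 831
3: 344
4: .
5: .
6: 479
7: 568 -> 736 -> 148
8: .
9: .
10: 607
11: .

3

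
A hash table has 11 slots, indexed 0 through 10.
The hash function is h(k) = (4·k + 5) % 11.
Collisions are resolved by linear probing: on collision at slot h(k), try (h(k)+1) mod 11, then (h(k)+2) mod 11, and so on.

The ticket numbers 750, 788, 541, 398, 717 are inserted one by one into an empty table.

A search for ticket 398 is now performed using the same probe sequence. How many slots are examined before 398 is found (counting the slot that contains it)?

3

750 hashes to 2; slot 2 is free → place at 2.
788 hashes to 0; slot 0 is free → place at 0.
541 hashes to 2; 2 taken → place at 3.
398 hashes to 2; 2,3 taken → place at 4.
717 hashes to 2; 2,3,4 taken → place at 5.
Table: [788, —, 750, 541, 398, 717, —, —, —, —, —]
Lookup 398: h=2, probe 2,3,4 → found at 4.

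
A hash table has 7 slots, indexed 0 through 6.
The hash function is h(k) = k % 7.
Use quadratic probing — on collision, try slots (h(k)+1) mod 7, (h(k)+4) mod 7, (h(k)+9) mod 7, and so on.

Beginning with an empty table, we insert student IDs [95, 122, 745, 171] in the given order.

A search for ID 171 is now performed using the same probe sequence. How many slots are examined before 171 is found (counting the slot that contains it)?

4

Insert 95: h=4, slot 4 empty → index 4.
Insert 122: h=3, slot 3 empty → index 3.
Insert 745: h=3, slots 3,4 occupied → index 0.
Insert 171: h=3, slots 3,4,0 occupied → index 5.
Table: [745, ∅, ∅, 122, 95, 171, ∅]
Lookup 171: h=3, probe 3,4,0,5 → found at 5.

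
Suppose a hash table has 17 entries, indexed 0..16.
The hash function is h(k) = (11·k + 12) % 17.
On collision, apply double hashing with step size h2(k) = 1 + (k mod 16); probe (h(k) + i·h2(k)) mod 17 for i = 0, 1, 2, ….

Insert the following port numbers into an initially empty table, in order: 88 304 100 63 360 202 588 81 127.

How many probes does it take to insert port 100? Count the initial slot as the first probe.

88: h=11 -> slot 11
304: h=7 -> slot 7
100: h=7, h2=5, probe 7,12 -> slot 12
63: h=8 -> slot 8
360: h=11, h2=9, probe 11,3 -> slot 3
202: h=7, h2=11, probe 7,1 -> slot 1
588: h=3, h2=13, probe 3,16 -> slot 16
81: h=2 -> slot 2
127: h=15 -> slot 15
Table: [_, 202, 81, 360, _, _, _, 304, 63, _, _, 88, 100, _, _, 127, 588]

2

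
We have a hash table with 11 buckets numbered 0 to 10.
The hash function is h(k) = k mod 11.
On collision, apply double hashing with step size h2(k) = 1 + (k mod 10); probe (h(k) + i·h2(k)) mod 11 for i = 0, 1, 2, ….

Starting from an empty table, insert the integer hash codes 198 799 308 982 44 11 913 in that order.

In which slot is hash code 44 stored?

5

198: h=0 => slot 0
799: h=7 => slot 7
308: h=0, h2=9, probe 0,9 => slot 9
982: h=3 => slot 3
44: h=0, h2=5, probe 0,5 => slot 5
11: h=0, h2=2, probe 0,2 => slot 2
913: h=0, h2=4, probe 0,4 => slot 4
Table: [198, —, 11, 982, 913, 44, —, 799, —, 308, —]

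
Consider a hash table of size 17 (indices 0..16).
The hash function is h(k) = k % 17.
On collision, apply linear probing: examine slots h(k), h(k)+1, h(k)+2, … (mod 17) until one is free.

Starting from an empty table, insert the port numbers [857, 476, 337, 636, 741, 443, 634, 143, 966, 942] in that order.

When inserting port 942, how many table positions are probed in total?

5

Insert 857: h=7, slot 7 empty → index 7.
Insert 476: h=0, slot 0 empty → index 0.
Insert 337: h=14, slot 14 empty → index 14.
Insert 636: h=7, slot 7 occupied → index 8.
Insert 741: h=10, slot 10 empty → index 10.
Insert 443: h=1, slot 1 empty → index 1.
Insert 634: h=5, slot 5 empty → index 5.
Insert 143: h=7, slots 7,8 occupied → index 9.
Insert 966: h=14, slot 14 occupied → index 15.
Insert 942: h=7, slots 7,8,9,10 occupied → index 11.
Table: [476, 443, ∅, ∅, ∅, 634, ∅, 857, 636, 143, 741, 942, ∅, ∅, 337, 966, ∅]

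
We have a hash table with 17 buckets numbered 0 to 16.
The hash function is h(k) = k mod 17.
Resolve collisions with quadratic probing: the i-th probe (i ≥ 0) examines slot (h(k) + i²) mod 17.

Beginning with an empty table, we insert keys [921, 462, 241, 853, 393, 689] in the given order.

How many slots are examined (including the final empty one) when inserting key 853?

4

921: h=3 => slot 3
462: h=3, probe 3,4 => slot 4
241: h=3, probe 3,4,7 => slot 7
853: h=3, probe 3,4,7,12 => slot 12
393: h=2 => slot 2
689: h=9 => slot 9
Table: [_, _, 393, 921, 462, _, _, 241, _, 689, _, _, 853, _, _, _, _]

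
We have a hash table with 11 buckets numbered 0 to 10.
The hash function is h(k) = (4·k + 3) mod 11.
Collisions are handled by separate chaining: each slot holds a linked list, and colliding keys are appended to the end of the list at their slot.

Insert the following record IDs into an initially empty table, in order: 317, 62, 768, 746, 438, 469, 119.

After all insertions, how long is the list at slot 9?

2

Insert 317: h=6, bucket 6 empty -> new chain.
Insert 62: h=9, bucket 9 empty -> new chain.
Insert 768: h=6, bucket 6 nonempty -> append to chain.
Insert 746: h=6, bucket 6 nonempty -> append to chain.
Insert 438: h=6, bucket 6 nonempty -> append to chain.
Insert 469: h=9, bucket 9 nonempty -> append to chain.
Insert 119: h=6, bucket 6 nonempty -> append to chain.
Final buckets:
0: .
1: .
2: .
3: .
4: .
5: .
6: 317 -> 768 -> 746 -> 438 -> 119
7: .
8: .
9: 62 -> 469
10: .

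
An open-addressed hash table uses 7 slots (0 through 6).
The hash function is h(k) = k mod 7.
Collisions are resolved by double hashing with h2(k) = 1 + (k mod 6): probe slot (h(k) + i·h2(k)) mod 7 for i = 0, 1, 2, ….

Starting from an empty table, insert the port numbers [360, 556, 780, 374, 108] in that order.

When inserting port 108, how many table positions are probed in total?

360 hashes to 3; slot 3 is free -> place at 3.
556 hashes to 3, h2=5; 3 taken -> place at 1.
780 hashes to 3, h2=1; 3 taken -> place at 4.
374 hashes to 3, h2=3; 3 taken -> place at 6.
108 hashes to 3, h2=1; 3,4 taken -> place at 5.
Table: [_, 556, _, 360, 780, 108, 374]

3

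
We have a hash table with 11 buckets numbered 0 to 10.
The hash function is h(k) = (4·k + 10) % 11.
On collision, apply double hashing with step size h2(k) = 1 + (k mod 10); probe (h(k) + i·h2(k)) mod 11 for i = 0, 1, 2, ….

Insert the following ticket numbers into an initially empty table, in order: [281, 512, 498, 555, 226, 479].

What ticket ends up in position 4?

281 hashes to 1; slot 1 is free -> place at 1.
512 hashes to 1, h2=3; 1 taken -> place at 4.
498 hashes to 0; slot 0 is free -> place at 0.
555 hashes to 8; slot 8 is free -> place at 8.
226 hashes to 1, h2=7; 1,8,4,0 taken -> place at 7.
479 hashes to 1, h2=10; 1,0 taken -> place at 10.
Table: [498, 281, ∅, ∅, 512, ∅, ∅, 226, 555, ∅, 479]

512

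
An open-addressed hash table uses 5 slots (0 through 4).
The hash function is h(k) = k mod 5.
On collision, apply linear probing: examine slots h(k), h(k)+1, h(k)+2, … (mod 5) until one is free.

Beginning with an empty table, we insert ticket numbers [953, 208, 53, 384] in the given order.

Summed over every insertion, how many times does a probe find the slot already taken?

953 hashes to 3; slot 3 is free → place at 3.
208 hashes to 3; 3 taken → place at 4.
53 hashes to 3; 3,4 taken → place at 0.
384 hashes to 4; 4,0 taken → place at 1.
Table: [53, 384, _, 953, 208]

5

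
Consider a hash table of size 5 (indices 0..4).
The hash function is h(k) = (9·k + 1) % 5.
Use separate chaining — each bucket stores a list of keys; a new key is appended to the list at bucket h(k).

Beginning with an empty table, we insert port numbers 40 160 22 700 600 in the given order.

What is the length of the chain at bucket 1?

Insert 40: h=1, bucket 1 empty -> new chain.
Insert 160: h=1, bucket 1 nonempty -> append to chain.
Insert 22: h=4, bucket 4 empty -> new chain.
Insert 700: h=1, bucket 1 nonempty -> append to chain.
Insert 600: h=1, bucket 1 nonempty -> append to chain.
Final buckets:
0: _
1: 40 -> 160 -> 700 -> 600
2: _
3: _
4: 22

4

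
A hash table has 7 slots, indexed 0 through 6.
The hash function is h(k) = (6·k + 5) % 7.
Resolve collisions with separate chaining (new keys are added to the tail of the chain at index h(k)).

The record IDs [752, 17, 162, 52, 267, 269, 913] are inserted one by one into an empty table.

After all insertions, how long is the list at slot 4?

Insert 752: h=2, bucket 2 empty → new chain.
Insert 17: h=2, bucket 2 nonempty → append to chain.
Insert 162: h=4, bucket 4 empty → new chain.
Insert 52: h=2, bucket 2 nonempty → append to chain.
Insert 267: h=4, bucket 4 nonempty → append to chain.
Insert 269: h=2, bucket 2 nonempty → append to chain.
Insert 913: h=2, bucket 2 nonempty → append to chain.
Final buckets:
0: .
1: .
2: 752 -> 17 -> 52 -> 269 -> 913
3: .
4: 162 -> 267
5: .
6: .

2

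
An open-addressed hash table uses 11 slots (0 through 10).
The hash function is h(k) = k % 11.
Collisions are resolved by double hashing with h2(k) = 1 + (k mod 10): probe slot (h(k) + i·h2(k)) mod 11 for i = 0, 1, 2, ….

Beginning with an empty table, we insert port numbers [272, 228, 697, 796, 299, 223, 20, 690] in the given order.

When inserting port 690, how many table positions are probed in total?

272: h=8 -> slot 8
228: h=8, h2=9, probe 8,6 -> slot 6
697: h=4 -> slot 4
796: h=4, h2=7, probe 4,0 -> slot 0
299: h=2 -> slot 2
223: h=3 -> slot 3
20: h=9 -> slot 9
690: h=8, h2=1, probe 8,9,10 -> slot 10
Table: [796, —, 299, 223, 697, —, 228, —, 272, 20, 690]

3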